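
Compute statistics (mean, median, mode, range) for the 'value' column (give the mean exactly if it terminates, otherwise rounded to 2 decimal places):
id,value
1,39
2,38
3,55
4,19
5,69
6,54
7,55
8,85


Data: [39, 38, 55, 19, 69, 54, 55, 85]
Count: 8
Sum: 414
Mean: 414/8 = 51.75
Sorted: [19, 38, 39, 54, 55, 55, 69, 85]
Median: 54.5
Mode: 55 (2 times)
Range: 85 - 19 = 66
Min: 19, Max: 85

mean=51.75, median=54.5, mode=55, range=66


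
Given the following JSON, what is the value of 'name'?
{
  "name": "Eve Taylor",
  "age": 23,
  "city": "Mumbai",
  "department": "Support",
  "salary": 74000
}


Looking up field 'name'
Value: Eve Taylor

Eve Taylor


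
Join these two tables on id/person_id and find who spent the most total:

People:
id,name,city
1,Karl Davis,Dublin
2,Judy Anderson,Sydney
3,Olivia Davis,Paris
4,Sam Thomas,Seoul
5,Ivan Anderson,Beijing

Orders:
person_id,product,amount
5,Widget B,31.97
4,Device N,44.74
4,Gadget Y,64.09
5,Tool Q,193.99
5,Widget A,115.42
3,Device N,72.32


Join on: people.id = orders.person_id

Joined rows:
  Ivan Anderson (Beijing) bought Widget B for $31.97
  Sam Thomas (Seoul) bought Device N for $44.74
  Sam Thomas (Seoul) bought Gadget Y for $64.09
  Ivan Anderson (Beijing) bought Tool Q for $193.99
  Ivan Anderson (Beijing) bought Widget A for $115.42
  Olivia Davis (Paris) bought Device N for $72.32

Total per person:
  Ivan Anderson: $341.38
  Sam Thomas: $108.83
  Olivia Davis: $72.32

Top spender: Ivan Anderson ($341.38)

Ivan Anderson ($341.38)


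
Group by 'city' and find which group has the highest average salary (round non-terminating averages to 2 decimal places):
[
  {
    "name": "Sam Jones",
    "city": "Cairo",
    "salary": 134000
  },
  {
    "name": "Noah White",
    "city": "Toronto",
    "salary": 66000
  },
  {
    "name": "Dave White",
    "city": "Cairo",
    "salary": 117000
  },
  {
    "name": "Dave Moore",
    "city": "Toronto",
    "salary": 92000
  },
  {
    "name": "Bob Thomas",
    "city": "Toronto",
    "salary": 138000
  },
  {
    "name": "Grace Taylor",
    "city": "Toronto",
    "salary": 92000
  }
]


Group by: city

Groups:
  Cairo: 2 people, avg salary = 251000/2 = $125500
  Toronto: 4 people, avg salary = 388000/4 = $97000

Highest average salary: Cairo ($125500)

Cairo ($125500)


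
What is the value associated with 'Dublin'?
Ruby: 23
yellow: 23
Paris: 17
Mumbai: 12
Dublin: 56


Looking up key 'Dublin'
Value: 56

56


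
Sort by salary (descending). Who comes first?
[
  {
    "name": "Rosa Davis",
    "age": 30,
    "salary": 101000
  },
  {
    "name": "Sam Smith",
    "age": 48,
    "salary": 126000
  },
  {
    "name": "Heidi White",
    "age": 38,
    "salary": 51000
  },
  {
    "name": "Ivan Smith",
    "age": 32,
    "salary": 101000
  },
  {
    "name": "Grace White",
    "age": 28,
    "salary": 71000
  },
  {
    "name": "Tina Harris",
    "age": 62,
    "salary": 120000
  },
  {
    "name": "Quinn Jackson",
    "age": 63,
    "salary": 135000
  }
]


Sort by: salary (descending)

Sorted order:
  1. Quinn Jackson (salary = 135000)
  2. Sam Smith (salary = 126000)
  3. Tina Harris (salary = 120000)
  4. Rosa Davis (salary = 101000)
  5. Ivan Smith (salary = 101000)
  6. Grace White (salary = 71000)
  7. Heidi White (salary = 51000)

First: Quinn Jackson

Quinn Jackson


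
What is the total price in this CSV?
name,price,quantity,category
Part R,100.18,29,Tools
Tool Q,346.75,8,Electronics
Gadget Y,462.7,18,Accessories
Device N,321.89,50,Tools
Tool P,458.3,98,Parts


Computing total price:
Values: [100.18, 346.75, 462.7, 321.89, 458.3]
Sum = 1689.82

1689.82


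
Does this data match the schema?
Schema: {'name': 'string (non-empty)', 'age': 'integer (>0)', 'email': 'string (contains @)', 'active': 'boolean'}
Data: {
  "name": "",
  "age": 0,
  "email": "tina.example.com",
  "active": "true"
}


Validating each field against schema:
  name: FAIL ("" is an empty string)
  age: FAIL (0 is not > 0)
  email: FAIL ("tina.example.com" does not contain @)
  active: FAIL ("true" is not a boolean)

Result: INVALID (4 errors: name, age, email, active)

INVALID (4 errors: name, age, email, active)


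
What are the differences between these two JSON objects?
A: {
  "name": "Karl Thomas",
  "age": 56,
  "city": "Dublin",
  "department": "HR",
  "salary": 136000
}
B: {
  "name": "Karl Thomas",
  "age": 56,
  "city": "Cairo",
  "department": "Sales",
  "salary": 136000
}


Comparing each field (in key order):
  name: same
  age: same
  city: DIFFERENT
  department: DIFFERENT
  salary: same
Differences:
  city: Dublin -> Cairo
  department: HR -> Sales

2 field(s) changed

2 changes: city, department


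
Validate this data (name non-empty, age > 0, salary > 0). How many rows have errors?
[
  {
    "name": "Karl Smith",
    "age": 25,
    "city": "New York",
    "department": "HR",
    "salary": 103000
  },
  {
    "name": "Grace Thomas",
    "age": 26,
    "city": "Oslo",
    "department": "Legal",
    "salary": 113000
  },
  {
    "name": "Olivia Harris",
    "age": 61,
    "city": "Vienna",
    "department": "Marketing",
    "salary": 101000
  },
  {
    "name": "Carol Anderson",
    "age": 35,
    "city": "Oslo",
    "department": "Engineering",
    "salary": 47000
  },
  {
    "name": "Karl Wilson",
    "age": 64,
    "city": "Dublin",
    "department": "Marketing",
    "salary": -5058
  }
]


Validating 5 records:
Rules: name non-empty, age > 0, salary > 0

  Row 1 (Karl Smith): OK
  Row 2 (Grace Thomas): OK
  Row 3 (Olivia Harris): OK
  Row 4 (Carol Anderson): OK
  Row 5 (Karl Wilson): negative salary: -5058

Total errors: 1

1 errors


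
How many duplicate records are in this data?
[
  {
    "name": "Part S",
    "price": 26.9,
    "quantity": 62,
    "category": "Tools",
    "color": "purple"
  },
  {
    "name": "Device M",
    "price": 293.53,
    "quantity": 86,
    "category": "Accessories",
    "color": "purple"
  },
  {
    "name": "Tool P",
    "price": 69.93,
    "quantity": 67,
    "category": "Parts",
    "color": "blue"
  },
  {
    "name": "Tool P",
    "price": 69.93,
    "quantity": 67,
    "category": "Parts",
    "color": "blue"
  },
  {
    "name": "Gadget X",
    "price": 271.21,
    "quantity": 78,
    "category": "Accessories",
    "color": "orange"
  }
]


Checking 5 records for duplicates:

  Row 1: Part S ($26.9, qty 62)
  Row 2: Device M ($293.53, qty 86)
  Row 3: Tool P ($69.93, qty 67)
  Row 4: Tool P ($69.93, qty 67) <-- DUPLICATE
  Row 5: Gadget X ($271.21, qty 78)

Duplicates found: 1
Unique records: 4

1 duplicates, 4 unique


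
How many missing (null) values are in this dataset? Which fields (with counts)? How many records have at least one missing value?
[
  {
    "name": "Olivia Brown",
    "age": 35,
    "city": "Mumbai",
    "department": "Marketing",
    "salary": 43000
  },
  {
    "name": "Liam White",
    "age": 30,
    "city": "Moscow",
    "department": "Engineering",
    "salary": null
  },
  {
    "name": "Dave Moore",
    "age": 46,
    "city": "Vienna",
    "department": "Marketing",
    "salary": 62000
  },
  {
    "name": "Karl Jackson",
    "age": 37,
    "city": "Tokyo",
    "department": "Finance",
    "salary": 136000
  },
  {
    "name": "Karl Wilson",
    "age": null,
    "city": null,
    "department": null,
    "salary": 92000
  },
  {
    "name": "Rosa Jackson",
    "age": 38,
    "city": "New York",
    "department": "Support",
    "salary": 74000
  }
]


Checking for missing (null) values in 6 records:

  Olivia Brown: complete
  Liam White: salary
  Dave Moore: complete
  Karl Jackson: complete
  Karl Wilson: age, city, department
  Rosa Jackson: complete

Per field:
  name: 0 missing
  age: 1 missing
  city: 1 missing
  department: 1 missing
  salary: 1 missing

Total missing values: 4
Records with any missing: 2

4 missing values (age: 1, city: 1, department: 1, salary: 1); 2 incomplete records


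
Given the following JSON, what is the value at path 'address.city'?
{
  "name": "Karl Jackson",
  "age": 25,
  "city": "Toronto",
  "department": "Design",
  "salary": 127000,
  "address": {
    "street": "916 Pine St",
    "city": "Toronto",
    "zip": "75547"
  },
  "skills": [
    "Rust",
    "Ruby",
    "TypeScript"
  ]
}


Query: address.city
Path: address -> city
Value: Toronto

Toronto


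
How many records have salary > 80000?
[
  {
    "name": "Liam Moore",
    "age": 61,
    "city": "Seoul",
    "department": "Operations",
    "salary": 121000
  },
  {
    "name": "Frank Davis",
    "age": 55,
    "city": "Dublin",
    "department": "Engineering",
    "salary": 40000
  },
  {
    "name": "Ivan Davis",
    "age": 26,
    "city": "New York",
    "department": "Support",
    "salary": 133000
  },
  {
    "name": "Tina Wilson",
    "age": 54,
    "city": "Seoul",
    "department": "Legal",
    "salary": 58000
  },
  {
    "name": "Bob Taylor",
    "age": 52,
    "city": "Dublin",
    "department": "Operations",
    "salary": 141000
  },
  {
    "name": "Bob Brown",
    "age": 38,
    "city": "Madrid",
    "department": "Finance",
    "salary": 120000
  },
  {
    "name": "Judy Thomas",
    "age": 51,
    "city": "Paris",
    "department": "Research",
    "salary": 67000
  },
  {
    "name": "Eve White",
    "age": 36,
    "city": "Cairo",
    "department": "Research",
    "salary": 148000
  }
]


Data: 8 records
Condition: salary > 80000

Checking each record:
  Liam Moore: 121000 MATCH
  Frank Davis: 40000
  Ivan Davis: 133000 MATCH
  Tina Wilson: 58000
  Bob Taylor: 141000 MATCH
  Bob Brown: 120000 MATCH
  Judy Thomas: 67000
  Eve White: 148000 MATCH

Count: 5

5


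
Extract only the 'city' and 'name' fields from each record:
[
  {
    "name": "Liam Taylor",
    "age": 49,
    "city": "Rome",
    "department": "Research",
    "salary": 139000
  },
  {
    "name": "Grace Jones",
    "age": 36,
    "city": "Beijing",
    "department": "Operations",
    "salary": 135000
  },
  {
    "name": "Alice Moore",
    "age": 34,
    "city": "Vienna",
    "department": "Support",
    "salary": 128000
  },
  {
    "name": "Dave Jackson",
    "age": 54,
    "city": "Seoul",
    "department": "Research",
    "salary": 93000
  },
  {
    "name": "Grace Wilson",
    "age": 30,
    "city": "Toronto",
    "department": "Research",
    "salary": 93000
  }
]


Original: 5 records with fields: name, age, city, department, salary
Keep: ['city', 'name']
Drop: ['age', 'department', 'salary']
Result: 5 records, 2 fields each

[
  {
    "city": "Rome",
    "name": "Liam Taylor"
  },
  {
    "city": "Beijing",
    "name": "Grace Jones"
  },
  {
    "city": "Vienna",
    "name": "Alice Moore"
  },
  {
    "city": "Seoul",
    "name": "Dave Jackson"
  },
  {
    "city": "Toronto",
    "name": "Grace Wilson"
  }
]


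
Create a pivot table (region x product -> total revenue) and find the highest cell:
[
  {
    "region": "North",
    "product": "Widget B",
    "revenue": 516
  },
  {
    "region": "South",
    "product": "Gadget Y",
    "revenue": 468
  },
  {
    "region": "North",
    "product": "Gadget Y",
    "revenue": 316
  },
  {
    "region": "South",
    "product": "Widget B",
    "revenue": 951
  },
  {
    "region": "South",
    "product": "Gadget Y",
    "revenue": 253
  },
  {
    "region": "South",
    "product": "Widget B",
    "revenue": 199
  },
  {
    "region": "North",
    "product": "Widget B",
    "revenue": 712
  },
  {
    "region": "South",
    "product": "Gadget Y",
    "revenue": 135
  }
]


Pivot: region (rows) x product (columns) -> total revenue

     Gadget Y      Widget B    
North          316          1228  
South          856          1150  

Highest: North / Widget B = $1228

North / Widget B = $1228


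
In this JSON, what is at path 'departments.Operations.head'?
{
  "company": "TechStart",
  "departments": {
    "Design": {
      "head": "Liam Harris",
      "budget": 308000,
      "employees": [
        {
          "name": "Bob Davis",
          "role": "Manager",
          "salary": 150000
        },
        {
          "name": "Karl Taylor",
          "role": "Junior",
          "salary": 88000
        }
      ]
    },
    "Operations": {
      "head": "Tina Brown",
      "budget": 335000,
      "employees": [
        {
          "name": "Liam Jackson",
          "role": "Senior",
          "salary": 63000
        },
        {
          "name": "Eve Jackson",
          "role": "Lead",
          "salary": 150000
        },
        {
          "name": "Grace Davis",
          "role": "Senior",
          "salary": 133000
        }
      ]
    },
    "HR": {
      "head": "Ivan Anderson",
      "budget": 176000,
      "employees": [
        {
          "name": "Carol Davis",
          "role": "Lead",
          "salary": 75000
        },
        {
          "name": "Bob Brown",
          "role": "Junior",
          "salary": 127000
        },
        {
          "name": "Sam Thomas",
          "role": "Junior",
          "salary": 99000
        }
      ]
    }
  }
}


Path: departments.Operations.head

Navigate:
  -> departments
  -> Operations
  -> head = 'Tina Brown'

Tina Brown


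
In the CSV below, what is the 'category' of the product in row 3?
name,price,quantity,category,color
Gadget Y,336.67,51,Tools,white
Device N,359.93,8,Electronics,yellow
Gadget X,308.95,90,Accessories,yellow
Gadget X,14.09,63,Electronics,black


Query: Row 3 ('Gadget X'), column 'category'
Value: Accessories

Accessories


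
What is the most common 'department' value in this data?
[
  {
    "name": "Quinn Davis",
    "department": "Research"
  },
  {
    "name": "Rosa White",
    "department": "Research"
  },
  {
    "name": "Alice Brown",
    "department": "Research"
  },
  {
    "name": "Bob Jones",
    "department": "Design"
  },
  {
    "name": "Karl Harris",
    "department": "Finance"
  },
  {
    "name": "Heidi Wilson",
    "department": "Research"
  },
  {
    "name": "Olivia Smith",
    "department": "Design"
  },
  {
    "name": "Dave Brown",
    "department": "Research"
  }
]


Counting 'department' values across 8 records:

  Research: 5 #####
  Design: 2 ##
  Finance: 1 #

Most common: Research (5 times)

Research (5 times)


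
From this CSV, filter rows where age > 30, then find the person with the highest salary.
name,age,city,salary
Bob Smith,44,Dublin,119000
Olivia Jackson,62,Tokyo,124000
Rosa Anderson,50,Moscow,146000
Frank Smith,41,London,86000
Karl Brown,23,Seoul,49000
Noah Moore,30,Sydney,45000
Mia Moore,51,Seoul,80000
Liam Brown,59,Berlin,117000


Filter: age > 30
Sort by: salary (descending)

Filtered records (6):
  Rosa Anderson, age 50, salary $146000
  Olivia Jackson, age 62, salary $124000
  Bob Smith, age 44, salary $119000
  Liam Brown, age 59, salary $117000
  Frank Smith, age 41, salary $86000
  Mia Moore, age 51, salary $80000

Highest salary: Rosa Anderson ($146000)

Rosa Anderson


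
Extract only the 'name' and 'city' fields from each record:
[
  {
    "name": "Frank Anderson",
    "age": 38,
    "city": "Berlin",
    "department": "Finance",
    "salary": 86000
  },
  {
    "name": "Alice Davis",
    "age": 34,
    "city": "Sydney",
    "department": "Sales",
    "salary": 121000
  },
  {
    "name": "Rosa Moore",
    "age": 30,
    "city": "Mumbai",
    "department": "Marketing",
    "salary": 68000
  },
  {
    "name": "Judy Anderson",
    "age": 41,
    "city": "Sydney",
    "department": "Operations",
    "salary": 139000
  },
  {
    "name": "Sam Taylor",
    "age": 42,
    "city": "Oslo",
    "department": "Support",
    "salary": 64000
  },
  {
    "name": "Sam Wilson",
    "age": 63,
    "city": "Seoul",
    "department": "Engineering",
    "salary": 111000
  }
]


Original: 6 records with fields: name, age, city, department, salary
Keep: ['name', 'city']
Drop: ['age', 'department', 'salary']
Result: 6 records, 2 fields each

[
  {
    "name": "Frank Anderson",
    "city": "Berlin"
  },
  {
    "name": "Alice Davis",
    "city": "Sydney"
  },
  {
    "name": "Rosa Moore",
    "city": "Mumbai"
  },
  {
    "name": "Judy Anderson",
    "city": "Sydney"
  },
  {
    "name": "Sam Taylor",
    "city": "Oslo"
  },
  {
    "name": "Sam Wilson",
    "city": "Seoul"
  }
]


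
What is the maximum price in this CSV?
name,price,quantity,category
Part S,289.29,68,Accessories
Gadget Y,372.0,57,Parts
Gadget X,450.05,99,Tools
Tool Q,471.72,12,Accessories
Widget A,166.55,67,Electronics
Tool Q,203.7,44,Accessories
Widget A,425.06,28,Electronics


Computing maximum price:
Values: [289.29, 372.0, 450.05, 471.72, 166.55, 203.7, 425.06]
Max = 471.72

471.72


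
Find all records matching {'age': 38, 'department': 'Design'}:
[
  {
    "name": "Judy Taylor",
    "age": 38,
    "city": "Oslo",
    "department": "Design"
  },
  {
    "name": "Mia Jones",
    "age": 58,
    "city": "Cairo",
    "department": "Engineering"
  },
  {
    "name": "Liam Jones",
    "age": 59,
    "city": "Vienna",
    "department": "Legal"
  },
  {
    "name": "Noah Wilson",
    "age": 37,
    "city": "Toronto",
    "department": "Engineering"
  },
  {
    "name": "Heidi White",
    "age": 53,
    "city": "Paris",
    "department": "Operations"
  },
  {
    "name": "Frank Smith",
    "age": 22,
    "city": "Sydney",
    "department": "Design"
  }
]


Search criteria: {'age': 38, 'department': 'Design'}

Checking 6 records:
  Judy Taylor: {age: 38, department: Design} <-- MATCH
  Mia Jones: {age: 58, department: Engineering}
  Liam Jones: {age: 59, department: Legal}
  Noah Wilson: {age: 37, department: Engineering}
  Heidi White: {age: 53, department: Operations}
  Frank Smith: {age: 22, department: Design}

Matches: ["Judy Taylor"]

["Judy Taylor"]


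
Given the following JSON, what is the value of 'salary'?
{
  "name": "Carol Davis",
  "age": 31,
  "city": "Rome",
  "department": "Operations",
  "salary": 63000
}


Looking up field 'salary'
Value: 63000

63000


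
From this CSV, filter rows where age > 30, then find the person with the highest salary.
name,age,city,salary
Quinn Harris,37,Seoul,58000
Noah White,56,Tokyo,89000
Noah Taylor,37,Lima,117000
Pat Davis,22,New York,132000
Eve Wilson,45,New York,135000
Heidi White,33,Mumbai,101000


Filter: age > 30
Sort by: salary (descending)

Filtered records (5):
  Eve Wilson, age 45, salary $135000
  Noah Taylor, age 37, salary $117000
  Heidi White, age 33, salary $101000
  Noah White, age 56, salary $89000
  Quinn Harris, age 37, salary $58000

Highest salary: Eve Wilson ($135000)

Eve Wilson


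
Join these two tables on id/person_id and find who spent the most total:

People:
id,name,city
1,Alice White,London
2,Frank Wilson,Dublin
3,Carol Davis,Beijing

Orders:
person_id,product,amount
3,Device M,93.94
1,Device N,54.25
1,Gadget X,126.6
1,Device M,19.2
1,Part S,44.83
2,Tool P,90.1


Join on: people.id = orders.person_id

Joined rows:
  Carol Davis (Beijing) bought Device M for $93.94
  Alice White (London) bought Device N for $54.25
  Alice White (London) bought Gadget X for $126.6
  Alice White (London) bought Device M for $19.2
  Alice White (London) bought Part S for $44.83
  Frank Wilson (Dublin) bought Tool P for $90.1

Total per person:
  Alice White: $244.88
  Carol Davis: $93.94
  Frank Wilson: $90.10

Top spender: Alice White ($244.88)

Alice White ($244.88)


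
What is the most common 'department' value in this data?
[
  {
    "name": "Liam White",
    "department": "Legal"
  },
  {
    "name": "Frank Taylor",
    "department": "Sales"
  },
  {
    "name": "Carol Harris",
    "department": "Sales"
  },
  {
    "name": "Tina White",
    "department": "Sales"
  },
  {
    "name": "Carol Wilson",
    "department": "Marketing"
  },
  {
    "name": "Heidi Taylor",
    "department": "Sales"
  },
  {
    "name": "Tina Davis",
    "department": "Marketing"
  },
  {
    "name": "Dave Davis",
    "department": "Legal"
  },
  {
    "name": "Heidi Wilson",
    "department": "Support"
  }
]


Counting 'department' values across 9 records:

  Sales: 4 ####
  Legal: 2 ##
  Marketing: 2 ##
  Support: 1 #

Most common: Sales (4 times)

Sales (4 times)


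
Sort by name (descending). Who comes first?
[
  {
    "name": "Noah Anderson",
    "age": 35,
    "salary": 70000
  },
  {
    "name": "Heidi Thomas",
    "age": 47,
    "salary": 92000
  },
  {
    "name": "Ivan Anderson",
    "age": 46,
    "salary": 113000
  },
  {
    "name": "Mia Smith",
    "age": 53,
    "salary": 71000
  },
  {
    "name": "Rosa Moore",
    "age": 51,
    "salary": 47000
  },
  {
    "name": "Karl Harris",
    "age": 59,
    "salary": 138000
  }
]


Sort by: name (descending)

Sorted order:
  1. Rosa Moore (name = Rosa Moore)
  2. Noah Anderson (name = Noah Anderson)
  3. Mia Smith (name = Mia Smith)
  4. Karl Harris (name = Karl Harris)
  5. Ivan Anderson (name = Ivan Anderson)
  6. Heidi Thomas (name = Heidi Thomas)

First: Rosa Moore

Rosa Moore


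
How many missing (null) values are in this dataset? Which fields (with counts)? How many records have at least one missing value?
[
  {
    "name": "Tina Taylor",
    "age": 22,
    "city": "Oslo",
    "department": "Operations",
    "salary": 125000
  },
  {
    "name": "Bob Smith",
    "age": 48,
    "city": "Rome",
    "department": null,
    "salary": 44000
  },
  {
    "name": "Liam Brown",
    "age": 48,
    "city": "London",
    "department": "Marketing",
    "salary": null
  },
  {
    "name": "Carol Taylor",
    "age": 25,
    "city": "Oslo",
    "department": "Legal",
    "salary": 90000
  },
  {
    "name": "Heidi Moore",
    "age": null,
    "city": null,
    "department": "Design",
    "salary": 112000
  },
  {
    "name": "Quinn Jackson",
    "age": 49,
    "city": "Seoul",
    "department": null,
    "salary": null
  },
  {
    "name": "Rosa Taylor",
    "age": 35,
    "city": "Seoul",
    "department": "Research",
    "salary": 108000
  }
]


Checking for missing (null) values in 7 records:

  Tina Taylor: complete
  Bob Smith: department
  Liam Brown: salary
  Carol Taylor: complete
  Heidi Moore: age, city
  Quinn Jackson: department, salary
  Rosa Taylor: complete

Per field:
  name: 0 missing
  age: 1 missing
  city: 1 missing
  department: 2 missing
  salary: 2 missing

Total missing values: 6
Records with any missing: 4

6 missing values (age: 1, city: 1, department: 2, salary: 2); 4 incomplete records


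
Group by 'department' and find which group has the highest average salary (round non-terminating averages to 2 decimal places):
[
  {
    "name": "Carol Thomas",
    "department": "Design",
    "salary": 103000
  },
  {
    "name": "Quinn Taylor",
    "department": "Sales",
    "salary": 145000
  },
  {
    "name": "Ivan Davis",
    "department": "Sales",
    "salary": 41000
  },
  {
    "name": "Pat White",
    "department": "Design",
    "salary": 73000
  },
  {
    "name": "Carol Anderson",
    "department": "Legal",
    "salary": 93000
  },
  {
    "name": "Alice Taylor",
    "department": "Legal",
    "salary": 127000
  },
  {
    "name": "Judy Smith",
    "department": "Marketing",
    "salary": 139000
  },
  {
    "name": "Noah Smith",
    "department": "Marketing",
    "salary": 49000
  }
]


Group by: department

Groups:
  Design: 2 people, avg salary = 176000/2 = $88000
  Legal: 2 people, avg salary = 220000/2 = $110000
  Marketing: 2 people, avg salary = 188000/2 = $94000
  Sales: 2 people, avg salary = 186000/2 = $93000

Highest average salary: Legal ($110000)

Legal ($110000)


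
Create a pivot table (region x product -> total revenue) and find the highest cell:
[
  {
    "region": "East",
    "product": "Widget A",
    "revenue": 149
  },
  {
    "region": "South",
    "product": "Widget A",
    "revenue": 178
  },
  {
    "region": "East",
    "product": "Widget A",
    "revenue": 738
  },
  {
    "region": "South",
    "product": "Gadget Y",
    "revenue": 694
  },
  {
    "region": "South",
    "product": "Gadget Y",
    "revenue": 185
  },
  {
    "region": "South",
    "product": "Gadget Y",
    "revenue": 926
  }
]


Pivot: region (rows) x product (columns) -> total revenue

     Gadget Y      Widget A    
East             0           887  
South         1805           178  

Highest: South / Gadget Y = $1805

South / Gadget Y = $1805


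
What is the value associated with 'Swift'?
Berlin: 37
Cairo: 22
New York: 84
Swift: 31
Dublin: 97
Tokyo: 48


Looking up key 'Swift'
Value: 31

31


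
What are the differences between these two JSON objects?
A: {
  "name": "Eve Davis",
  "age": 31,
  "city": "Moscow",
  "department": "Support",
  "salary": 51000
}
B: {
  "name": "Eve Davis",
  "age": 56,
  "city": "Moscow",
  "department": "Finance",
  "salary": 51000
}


Comparing each field (in key order):
  name: same
  age: DIFFERENT
  city: same
  department: DIFFERENT
  salary: same
Differences:
  age: 31 -> 56
  department: Support -> Finance

2 field(s) changed

2 changes: age, department


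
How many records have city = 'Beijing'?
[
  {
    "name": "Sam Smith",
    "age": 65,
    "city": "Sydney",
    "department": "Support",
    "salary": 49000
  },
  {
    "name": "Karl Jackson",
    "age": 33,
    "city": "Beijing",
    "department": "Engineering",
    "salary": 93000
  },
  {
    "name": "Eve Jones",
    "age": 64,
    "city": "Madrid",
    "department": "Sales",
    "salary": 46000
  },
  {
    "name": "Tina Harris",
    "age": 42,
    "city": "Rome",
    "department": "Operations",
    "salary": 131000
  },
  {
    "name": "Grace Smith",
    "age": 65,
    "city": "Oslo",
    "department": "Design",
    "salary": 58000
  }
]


Data: 5 records
Condition: city = 'Beijing'

Checking each record:
  Sam Smith: Sydney
  Karl Jackson: Beijing MATCH
  Eve Jones: Madrid
  Tina Harris: Rome
  Grace Smith: Oslo

Count: 1

1


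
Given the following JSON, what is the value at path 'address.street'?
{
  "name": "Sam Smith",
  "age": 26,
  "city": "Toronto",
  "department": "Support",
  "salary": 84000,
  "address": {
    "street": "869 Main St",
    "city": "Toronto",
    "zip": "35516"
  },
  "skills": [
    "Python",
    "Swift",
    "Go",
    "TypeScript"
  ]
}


Query: address.street
Path: address -> street
Value: 869 Main St

869 Main St


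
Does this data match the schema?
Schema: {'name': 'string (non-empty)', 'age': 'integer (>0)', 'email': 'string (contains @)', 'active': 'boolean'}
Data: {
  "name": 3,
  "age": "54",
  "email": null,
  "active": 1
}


Validating each field against schema:
  name: FAIL (3 is not a string)
  age: FAIL ("54" is not an integer)
  email: FAIL (null is not a string)
  active: FAIL (1 is not a boolean)

Result: INVALID (4 errors: name, age, email, active)

INVALID (4 errors: name, age, email, active)


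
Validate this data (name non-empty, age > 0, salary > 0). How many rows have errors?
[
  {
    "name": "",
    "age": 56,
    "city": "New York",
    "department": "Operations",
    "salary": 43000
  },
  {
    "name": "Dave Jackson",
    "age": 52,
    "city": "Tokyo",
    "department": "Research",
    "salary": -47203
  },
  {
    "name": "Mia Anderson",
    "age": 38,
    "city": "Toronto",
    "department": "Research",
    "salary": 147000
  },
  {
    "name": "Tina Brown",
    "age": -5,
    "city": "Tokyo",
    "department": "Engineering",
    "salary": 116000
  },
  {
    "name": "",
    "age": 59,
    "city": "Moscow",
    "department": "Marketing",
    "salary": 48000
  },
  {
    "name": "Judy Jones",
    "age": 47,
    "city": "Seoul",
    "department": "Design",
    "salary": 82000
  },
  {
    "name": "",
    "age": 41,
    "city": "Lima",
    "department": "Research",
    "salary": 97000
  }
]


Validating 7 records:
Rules: name non-empty, age > 0, salary > 0

  Row 1 (???): empty name
  Row 2 (Dave Jackson): negative salary: -47203
  Row 3 (Mia Anderson): OK
  Row 4 (Tina Brown): negative age: -5
  Row 5 (???): empty name
  Row 6 (Judy Jones): OK
  Row 7 (???): empty name

Total errors: 5

5 errors


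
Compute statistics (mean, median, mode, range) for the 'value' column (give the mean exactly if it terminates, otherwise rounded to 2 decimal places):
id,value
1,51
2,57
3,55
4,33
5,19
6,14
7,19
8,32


Data: [51, 57, 55, 33, 19, 14, 19, 32]
Count: 8
Sum: 280
Mean: 280/8 = 35
Sorted: [14, 19, 19, 32, 33, 51, 55, 57]
Median: 32.5
Mode: 19 (2 times)
Range: 57 - 14 = 43
Min: 14, Max: 57

mean=35, median=32.5, mode=19, range=43


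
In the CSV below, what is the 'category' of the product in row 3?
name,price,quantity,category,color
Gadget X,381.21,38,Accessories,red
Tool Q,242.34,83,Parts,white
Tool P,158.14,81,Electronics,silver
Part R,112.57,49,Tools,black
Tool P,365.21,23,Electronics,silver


Query: Row 3 ('Tool P'), column 'category'
Value: Electronics

Electronics


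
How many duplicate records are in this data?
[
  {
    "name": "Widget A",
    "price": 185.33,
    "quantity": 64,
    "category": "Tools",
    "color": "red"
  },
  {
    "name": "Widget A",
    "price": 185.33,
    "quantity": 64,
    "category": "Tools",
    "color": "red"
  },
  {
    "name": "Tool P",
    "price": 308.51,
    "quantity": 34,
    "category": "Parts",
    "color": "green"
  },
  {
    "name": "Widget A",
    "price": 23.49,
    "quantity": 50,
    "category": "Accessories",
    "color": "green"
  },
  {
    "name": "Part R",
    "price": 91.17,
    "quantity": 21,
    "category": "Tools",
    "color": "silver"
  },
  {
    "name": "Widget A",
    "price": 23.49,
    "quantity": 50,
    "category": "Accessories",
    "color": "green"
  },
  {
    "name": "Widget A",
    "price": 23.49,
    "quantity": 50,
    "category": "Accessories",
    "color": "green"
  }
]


Checking 7 records for duplicates:

  Row 1: Widget A ($185.33, qty 64)
  Row 2: Widget A ($185.33, qty 64) <-- DUPLICATE
  Row 3: Tool P ($308.51, qty 34)
  Row 4: Widget A ($23.49, qty 50)
  Row 5: Part R ($91.17, qty 21)
  Row 6: Widget A ($23.49, qty 50) <-- DUPLICATE
  Row 7: Widget A ($23.49, qty 50) <-- DUPLICATE

Duplicates found: 3
Unique records: 4

3 duplicates, 4 unique


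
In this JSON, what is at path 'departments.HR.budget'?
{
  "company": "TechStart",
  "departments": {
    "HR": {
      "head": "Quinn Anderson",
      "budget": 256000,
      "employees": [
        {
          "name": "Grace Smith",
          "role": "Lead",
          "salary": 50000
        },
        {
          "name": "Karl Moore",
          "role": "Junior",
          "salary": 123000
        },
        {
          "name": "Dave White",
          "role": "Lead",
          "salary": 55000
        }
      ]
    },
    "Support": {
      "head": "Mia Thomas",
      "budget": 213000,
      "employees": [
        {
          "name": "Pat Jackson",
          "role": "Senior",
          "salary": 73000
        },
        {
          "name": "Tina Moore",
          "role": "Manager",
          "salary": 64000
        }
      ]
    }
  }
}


Path: departments.HR.budget

Navigate:
  -> departments
  -> HR
  -> budget = 256000

256000


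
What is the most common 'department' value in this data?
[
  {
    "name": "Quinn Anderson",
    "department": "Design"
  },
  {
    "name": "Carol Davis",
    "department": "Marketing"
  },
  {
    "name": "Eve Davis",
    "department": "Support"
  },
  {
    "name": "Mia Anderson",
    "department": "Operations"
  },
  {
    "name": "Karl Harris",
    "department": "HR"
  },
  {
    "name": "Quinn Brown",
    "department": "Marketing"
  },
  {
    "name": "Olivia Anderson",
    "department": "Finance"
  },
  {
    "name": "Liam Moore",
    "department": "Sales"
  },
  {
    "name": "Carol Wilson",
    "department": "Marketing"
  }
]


Counting 'department' values across 9 records:

  Marketing: 3 ###
  Design: 1 #
  Support: 1 #
  Operations: 1 #
  HR: 1 #
  Finance: 1 #
  Sales: 1 #

Most common: Marketing (3 times)

Marketing (3 times)


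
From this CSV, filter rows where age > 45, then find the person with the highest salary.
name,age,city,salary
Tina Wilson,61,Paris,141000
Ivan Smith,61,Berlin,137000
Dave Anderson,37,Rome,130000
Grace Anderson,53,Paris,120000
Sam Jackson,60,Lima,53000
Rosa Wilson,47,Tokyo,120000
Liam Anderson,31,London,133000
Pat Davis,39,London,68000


Filter: age > 45
Sort by: salary (descending)

Filtered records (5):
  Tina Wilson, age 61, salary $141000
  Ivan Smith, age 61, salary $137000
  Grace Anderson, age 53, salary $120000
  Rosa Wilson, age 47, salary $120000
  Sam Jackson, age 60, salary $53000

Highest salary: Tina Wilson ($141000)

Tina Wilson


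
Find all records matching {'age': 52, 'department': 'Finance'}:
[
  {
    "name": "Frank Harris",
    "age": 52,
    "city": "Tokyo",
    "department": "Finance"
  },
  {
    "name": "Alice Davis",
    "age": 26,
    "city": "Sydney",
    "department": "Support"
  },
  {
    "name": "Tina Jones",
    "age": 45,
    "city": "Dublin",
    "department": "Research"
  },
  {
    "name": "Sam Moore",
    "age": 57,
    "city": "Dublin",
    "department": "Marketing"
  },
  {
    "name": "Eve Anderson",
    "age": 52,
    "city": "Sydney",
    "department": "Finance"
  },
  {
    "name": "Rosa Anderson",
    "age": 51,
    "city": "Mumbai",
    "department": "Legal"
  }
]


Search criteria: {'age': 52, 'department': 'Finance'}

Checking 6 records:
  Frank Harris: {age: 52, department: Finance} <-- MATCH
  Alice Davis: {age: 26, department: Support}
  Tina Jones: {age: 45, department: Research}
  Sam Moore: {age: 57, department: Marketing}
  Eve Anderson: {age: 52, department: Finance} <-- MATCH
  Rosa Anderson: {age: 51, department: Legal}

Matches: ["Frank Harris", "Eve Anderson"]

["Frank Harris", "Eve Anderson"]


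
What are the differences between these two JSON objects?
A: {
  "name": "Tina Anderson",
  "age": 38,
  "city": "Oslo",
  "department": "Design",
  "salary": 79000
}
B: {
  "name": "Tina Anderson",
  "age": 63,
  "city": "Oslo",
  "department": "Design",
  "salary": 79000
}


Comparing each field (in key order):
  name: same
  age: DIFFERENT
  city: same
  department: same
  salary: same
Differences:
  age: 38 -> 63

1 field(s) changed

1 change: age


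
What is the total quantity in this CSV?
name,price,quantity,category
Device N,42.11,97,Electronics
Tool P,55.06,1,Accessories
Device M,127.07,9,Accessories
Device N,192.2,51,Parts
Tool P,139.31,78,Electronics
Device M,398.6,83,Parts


Computing total quantity:
Values: [97, 1, 9, 51, 78, 83]
Sum = 319

319


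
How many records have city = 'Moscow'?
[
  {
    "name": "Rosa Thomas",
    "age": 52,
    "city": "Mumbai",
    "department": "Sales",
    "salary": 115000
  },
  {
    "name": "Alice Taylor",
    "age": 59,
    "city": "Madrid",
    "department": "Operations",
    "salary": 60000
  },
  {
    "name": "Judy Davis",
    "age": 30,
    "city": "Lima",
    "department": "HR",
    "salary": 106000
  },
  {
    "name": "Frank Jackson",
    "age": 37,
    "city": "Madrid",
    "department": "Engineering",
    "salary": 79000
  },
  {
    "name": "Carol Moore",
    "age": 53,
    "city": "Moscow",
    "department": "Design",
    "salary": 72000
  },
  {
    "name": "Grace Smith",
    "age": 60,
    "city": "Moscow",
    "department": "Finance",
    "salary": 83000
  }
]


Data: 6 records
Condition: city = 'Moscow'

Checking each record:
  Rosa Thomas: Mumbai
  Alice Taylor: Madrid
  Judy Davis: Lima
  Frank Jackson: Madrid
  Carol Moore: Moscow MATCH
  Grace Smith: Moscow MATCH

Count: 2

2


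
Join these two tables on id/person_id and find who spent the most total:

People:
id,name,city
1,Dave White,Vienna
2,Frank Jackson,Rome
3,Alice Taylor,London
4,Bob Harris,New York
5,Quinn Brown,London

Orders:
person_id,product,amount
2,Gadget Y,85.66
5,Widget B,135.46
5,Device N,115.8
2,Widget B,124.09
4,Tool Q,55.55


Join on: people.id = orders.person_id

Joined rows:
  Frank Jackson (Rome) bought Gadget Y for $85.66
  Quinn Brown (London) bought Widget B for $135.46
  Quinn Brown (London) bought Device N for $115.8
  Frank Jackson (Rome) bought Widget B for $124.09
  Bob Harris (New York) bought Tool Q for $55.55

Total per person:
  Quinn Brown: $251.26
  Frank Jackson: $209.75
  Bob Harris: $55.55

Top spender: Quinn Brown ($251.26)

Quinn Brown ($251.26)


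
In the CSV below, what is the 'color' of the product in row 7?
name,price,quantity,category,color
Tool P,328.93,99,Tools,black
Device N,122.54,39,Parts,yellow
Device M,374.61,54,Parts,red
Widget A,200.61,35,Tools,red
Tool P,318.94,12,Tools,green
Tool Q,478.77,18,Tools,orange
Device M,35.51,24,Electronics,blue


Query: Row 7 ('Device M'), column 'color'
Value: blue

blue


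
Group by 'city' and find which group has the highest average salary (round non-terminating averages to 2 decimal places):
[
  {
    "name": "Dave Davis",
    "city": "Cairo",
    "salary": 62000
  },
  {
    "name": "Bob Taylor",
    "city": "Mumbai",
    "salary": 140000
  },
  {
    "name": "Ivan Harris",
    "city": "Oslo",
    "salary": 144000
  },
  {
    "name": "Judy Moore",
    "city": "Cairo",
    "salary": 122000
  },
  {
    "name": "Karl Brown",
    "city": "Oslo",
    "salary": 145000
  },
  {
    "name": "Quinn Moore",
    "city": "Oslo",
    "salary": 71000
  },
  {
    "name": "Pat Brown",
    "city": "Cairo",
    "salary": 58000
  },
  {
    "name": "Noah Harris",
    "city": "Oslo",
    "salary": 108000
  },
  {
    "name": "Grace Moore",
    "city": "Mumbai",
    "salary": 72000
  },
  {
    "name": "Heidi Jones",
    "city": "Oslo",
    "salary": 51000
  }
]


Group by: city

Groups:
  Cairo: 3 people, avg salary = 242000/3 ≈ $80666.67
  Mumbai: 2 people, avg salary = 212000/2 = $106000
  Oslo: 5 people, avg salary = 519000/5 = $103800

Highest average salary: Mumbai ($106000)

Mumbai ($106000)


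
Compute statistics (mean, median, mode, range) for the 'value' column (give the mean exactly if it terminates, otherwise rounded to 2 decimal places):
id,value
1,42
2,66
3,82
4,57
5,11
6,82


Data: [42, 66, 82, 57, 11, 82]
Count: 6
Sum: 340
Mean: 340/6 ≈ 56.67 (rounded to 2 decimal places)
Sorted: [11, 42, 57, 66, 82, 82]
Median: 61.5
Mode: 82 (2 times)
Range: 82 - 11 = 71
Min: 11, Max: 82

mean≈56.67, median=61.5, mode=82, range=71


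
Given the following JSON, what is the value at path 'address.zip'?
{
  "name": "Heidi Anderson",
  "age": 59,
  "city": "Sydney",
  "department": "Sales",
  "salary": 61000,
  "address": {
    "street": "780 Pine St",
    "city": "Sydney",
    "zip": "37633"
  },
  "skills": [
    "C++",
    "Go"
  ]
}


Query: address.zip
Path: address -> zip
Value: 37633

37633


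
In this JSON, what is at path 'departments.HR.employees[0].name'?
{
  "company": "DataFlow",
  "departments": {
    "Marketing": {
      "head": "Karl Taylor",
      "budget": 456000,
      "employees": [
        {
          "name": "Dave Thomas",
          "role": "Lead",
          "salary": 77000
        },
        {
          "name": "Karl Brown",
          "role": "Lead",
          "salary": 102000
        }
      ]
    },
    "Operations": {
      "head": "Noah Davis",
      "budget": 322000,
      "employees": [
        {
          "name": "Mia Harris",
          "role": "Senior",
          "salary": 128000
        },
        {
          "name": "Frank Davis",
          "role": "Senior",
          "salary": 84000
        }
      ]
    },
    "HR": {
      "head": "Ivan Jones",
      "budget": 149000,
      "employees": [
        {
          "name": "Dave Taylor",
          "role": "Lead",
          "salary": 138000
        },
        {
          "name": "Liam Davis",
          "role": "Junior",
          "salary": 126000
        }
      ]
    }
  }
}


Path: departments.HR.employees[0].name

Navigate:
  -> departments
  -> HR
  -> employees[0].name = 'Dave Taylor'

Dave Taylor


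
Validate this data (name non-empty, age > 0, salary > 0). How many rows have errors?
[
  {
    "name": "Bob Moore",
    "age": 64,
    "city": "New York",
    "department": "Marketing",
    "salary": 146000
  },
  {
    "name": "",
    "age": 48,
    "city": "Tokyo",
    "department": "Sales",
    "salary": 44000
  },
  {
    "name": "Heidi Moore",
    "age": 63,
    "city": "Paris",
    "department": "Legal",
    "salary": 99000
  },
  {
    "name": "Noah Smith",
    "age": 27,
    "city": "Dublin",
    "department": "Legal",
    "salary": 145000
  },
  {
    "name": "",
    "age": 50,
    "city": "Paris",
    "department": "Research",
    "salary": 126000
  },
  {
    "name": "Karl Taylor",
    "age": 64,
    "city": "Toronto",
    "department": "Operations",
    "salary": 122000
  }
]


Validating 6 records:
Rules: name non-empty, age > 0, salary > 0

  Row 1 (Bob Moore): OK
  Row 2 (???): empty name
  Row 3 (Heidi Moore): OK
  Row 4 (Noah Smith): OK
  Row 5 (???): empty name
  Row 6 (Karl Taylor): OK

Total errors: 2

2 errors
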